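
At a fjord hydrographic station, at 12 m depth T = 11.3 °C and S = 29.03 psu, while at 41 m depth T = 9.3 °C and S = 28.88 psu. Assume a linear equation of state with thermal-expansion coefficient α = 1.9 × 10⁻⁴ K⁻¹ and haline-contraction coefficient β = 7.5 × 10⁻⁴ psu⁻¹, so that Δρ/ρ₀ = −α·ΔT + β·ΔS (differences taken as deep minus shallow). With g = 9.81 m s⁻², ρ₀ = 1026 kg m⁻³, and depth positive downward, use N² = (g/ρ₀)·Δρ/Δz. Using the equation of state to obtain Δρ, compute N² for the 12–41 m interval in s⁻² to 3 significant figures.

ΔT = -2.0 K, ΔS = -0.15 psu (deep − shallow).
Δρ/ρ₀ = −αΔT + βΔS = 3.80 × 10⁻⁴ − 1.125 × 10⁻⁴ = 2.675 × 10⁻⁴, so Δρ ≈ 0.2745 kg m⁻³.
N² = (g/ρ₀)·Δρ/Δz = g·(Δρ/ρ₀)/Δz = 9.81 × 2.675 × 10⁻⁴ / 29 = 9.0489 × 10⁻⁵ s⁻² ≈ 9.05 × 10⁻⁵ s⁻².

9.05 × 10⁻⁵ s⁻²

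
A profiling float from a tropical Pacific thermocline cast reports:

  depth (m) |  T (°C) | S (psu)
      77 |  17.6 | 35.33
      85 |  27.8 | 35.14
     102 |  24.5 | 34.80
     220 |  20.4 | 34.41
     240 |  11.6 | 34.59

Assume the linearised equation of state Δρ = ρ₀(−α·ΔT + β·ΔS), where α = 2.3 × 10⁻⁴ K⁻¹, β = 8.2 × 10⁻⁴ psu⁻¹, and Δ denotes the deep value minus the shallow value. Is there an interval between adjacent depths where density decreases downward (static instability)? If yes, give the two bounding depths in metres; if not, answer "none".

Evaluate Δρ/ρ₀ = −αΔT + βΔS across each adjacent pair:
  77–85 m: −αΔT+βΔS = −(2.3 × 10⁻⁴)(+10.2)+(8.2 × 10⁻⁴)(-0.19) = -2.5 × 10⁻³ → UNSTABLE
  85–102 m: −αΔT+βΔS = −(2.3 × 10⁻⁴)(-3.3)+(8.2 × 10⁻⁴)(-0.34) = 4.8 × 10⁻⁴ → stable
  102–220 m: −αΔT+βΔS = −(2.3 × 10⁻⁴)(-4.1)+(8.2 × 10⁻⁴)(-0.39) = 6.2 × 10⁻⁴ → stable
  220–240 m: −αΔT+βΔS = −(2.3 × 10⁻⁴)(-8.8)+(8.2 × 10⁻⁴)(+0.18) = 2.2 × 10⁻³ → stable
The 77–85 m interval has Δρ < 0: lighter water underlies denser water.

77–85 m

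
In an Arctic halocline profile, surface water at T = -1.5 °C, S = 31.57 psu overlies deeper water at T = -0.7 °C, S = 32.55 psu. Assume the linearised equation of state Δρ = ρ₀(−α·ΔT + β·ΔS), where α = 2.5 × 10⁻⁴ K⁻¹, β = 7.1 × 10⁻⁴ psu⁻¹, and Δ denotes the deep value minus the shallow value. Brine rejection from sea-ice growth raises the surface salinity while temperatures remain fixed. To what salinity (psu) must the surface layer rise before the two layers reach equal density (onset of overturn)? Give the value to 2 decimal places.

32.27 psu

Neutral buoyancy requires −α(T_deep − T_surf) + β(S_deep − S_surf′) = 0.
S_surf′ = S_deep − (α/β)·ΔT = 32.55 − (2.5 × 10⁻⁴/7.1 × 10⁻⁴)·(+0.8) = 32.2683 psu.
Increase required: 32.2683 − 31.57 = 0.6983 psu.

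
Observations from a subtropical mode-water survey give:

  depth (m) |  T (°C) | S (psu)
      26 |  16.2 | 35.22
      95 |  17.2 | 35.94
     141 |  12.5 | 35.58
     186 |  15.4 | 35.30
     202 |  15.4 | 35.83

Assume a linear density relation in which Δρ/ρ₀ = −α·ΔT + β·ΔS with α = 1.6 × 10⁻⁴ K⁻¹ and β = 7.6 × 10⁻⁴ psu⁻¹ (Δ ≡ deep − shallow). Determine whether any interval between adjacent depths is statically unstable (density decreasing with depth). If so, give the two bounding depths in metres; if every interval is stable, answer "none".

Evaluate Δρ/ρ₀ = −αΔT + βΔS across each adjacent pair:
  26–95 m: −αΔT+βΔS = −(1.6 × 10⁻⁴)(+1.0)+(7.6 × 10⁻⁴)(+0.72) = 3.9 × 10⁻⁴ → stable
  95–141 m: −αΔT+βΔS = −(1.6 × 10⁻⁴)(-4.7)+(7.6 × 10⁻⁴)(-0.36) = 4.8 × 10⁻⁴ → stable
  141–186 m: −αΔT+βΔS = −(1.6 × 10⁻⁴)(+2.9)+(7.6 × 10⁻⁴)(-0.28) = -6.8 × 10⁻⁴ → UNSTABLE
  186–202 m: −αΔT+βΔS = −(1.6 × 10⁻⁴)(+0.0)+(7.6 × 10⁻⁴)(+0.53) = 4.0 × 10⁻⁴ → stable
The 141–186 m interval has Δρ < 0: lighter water underlies denser water.

141–186 m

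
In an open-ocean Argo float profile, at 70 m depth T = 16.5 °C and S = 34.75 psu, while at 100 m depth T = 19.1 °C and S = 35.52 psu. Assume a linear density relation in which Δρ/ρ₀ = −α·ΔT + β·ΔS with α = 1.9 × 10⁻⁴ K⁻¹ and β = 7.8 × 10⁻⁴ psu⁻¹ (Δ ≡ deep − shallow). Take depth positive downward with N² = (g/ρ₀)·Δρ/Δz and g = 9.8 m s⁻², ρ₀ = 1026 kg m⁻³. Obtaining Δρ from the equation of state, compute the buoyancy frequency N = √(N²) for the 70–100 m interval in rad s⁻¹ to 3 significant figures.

ΔT = +2.6 K, ΔS = +0.77 psu (deep − shallow).
Δρ/ρ₀ = −αΔT + βΔS = -4.94 × 10⁻⁴ + 6.006 × 10⁻⁴ = 1.066 × 10⁻⁴, so Δρ ≈ 0.1094 kg m⁻³.
N² = (g/ρ₀)·Δρ/Δz = g·(Δρ/ρ₀)/Δz = 9.8 × 1.066 × 10⁻⁴ / 30 = 3.4823 × 10⁻⁵ s⁻².
N = √(3.4823 × 10⁻⁵) = 5.9011 × 10⁻³ rad s⁻¹ ≈ 5.90 × 10⁻³ rad s⁻¹.

5.90 × 10⁻³ rad s⁻¹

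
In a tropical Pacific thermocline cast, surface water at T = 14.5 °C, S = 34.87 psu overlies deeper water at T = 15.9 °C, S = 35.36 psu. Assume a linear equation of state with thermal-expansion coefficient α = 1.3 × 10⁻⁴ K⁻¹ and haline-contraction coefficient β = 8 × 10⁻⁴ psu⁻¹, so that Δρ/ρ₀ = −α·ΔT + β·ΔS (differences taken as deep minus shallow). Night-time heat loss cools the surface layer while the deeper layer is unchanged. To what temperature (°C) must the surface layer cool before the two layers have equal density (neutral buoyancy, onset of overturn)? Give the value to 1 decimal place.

Neutral buoyancy requires Δρ = 0, i.e. −α(T_deep − T_surf′) + β(S_deep − S_surf) = 0.
T_surf′ = T_deep − (β/α)·ΔS = 15.9 − (8 × 10⁻⁴/1.3 × 10⁻⁴)·(+0.49) = 12.885 °C.
Cooling required: 14.5 − (12.885) = 1.615 °C.

12.9 °C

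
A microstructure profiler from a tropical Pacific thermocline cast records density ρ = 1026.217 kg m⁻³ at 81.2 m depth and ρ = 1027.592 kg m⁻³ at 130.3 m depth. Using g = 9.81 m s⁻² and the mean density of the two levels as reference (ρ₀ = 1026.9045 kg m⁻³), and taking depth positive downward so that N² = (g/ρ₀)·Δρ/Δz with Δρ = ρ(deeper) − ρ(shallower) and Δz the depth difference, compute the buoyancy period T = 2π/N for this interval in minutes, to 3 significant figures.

6.40 min

Δρ = 1027.592 − 1026.217 = 1.375 kg m⁻³ over Δz = 130.3 − 81.2 = 49.1 m.
N² = (9.81/1026.9045) × (1.375/49.1) = 2.6752 × 10⁻⁴ s⁻².
N = √(2.6752 × 10⁻⁴) = 0.016356 rad s⁻¹, so T = 2π/N = 384.15 s = 6.4025 min ≈ 6.40 min.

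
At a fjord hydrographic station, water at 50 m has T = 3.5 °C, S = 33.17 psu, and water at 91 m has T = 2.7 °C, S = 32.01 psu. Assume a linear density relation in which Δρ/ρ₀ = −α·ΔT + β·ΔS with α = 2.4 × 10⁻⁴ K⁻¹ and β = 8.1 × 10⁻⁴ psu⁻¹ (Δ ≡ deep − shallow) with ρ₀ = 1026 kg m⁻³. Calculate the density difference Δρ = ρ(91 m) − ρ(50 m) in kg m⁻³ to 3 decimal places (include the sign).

ΔT = -0.8 K, ΔS = -1.16 psu (deep − shallow).
Δρ/ρ₀ = −(2.4 × 10⁻⁴)(-0.8) + (8.1 × 10⁻⁴)(-1.16) = -7.476 × 10⁻⁴.
Δρ = 1026 × (-7.476 × 10⁻⁴) = -0.767 kg m⁻³.
Negative Δρ: lighter below, statically unstable.

-0.767 kg m⁻³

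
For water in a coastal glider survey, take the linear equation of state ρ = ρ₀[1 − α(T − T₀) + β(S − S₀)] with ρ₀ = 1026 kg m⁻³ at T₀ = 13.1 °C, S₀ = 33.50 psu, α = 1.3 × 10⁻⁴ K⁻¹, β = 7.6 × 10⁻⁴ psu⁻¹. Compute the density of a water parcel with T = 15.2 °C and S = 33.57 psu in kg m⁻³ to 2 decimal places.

T − T₀ = +2.1 K, S − S₀ = +0.07 psu.
Bracket = 1 − α·(+2.1) + β·(+0.07) = 1 + (-2.198 × 10⁻⁴) = 0.9997802.
ρ = 1026 × 0.9997802 = 1025.77 kg m⁻³.

1025.77 kg m⁻³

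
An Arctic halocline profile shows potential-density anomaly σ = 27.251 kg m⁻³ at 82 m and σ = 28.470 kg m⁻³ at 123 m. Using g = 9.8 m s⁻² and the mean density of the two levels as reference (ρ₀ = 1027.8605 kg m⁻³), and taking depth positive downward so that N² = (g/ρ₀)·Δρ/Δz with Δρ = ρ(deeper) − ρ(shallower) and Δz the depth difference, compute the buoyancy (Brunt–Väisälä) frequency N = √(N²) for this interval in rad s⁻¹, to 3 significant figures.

0.0168 rad s⁻¹

Δρ = 1028.470 − 1027.251 = 1.219 kg m⁻³ over Δz = 123 − 82 = 41 m.
N² = (9.8/1027.8605) × (1.219/41) = 2.8347 × 10⁻⁴ s⁻².
N = √(2.8347 × 10⁻⁴) = 0.016837 rad s⁻¹ ≈ 0.0168 rad s⁻¹.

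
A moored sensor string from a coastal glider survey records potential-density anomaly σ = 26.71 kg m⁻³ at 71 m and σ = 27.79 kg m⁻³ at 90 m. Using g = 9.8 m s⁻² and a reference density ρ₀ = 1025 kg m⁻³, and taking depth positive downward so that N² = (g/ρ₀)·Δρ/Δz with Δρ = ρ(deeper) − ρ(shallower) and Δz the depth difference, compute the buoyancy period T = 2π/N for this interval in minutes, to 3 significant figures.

4.49 min

Δρ = 1027.79 − 1026.71 = 1.08 kg m⁻³ over Δz = 90 − 71 = 19 m.
N² = (9.8/1025) × (1.08/19) = 5.4347 × 10⁻⁴ s⁻².
N = √(5.4347 × 10⁻⁴) = 0.023312 rad s⁻¹, so T = 2π/N = 269.53 s = 4.4922 min ≈ 4.49 min.
N² > 0, so the interval is statically stable.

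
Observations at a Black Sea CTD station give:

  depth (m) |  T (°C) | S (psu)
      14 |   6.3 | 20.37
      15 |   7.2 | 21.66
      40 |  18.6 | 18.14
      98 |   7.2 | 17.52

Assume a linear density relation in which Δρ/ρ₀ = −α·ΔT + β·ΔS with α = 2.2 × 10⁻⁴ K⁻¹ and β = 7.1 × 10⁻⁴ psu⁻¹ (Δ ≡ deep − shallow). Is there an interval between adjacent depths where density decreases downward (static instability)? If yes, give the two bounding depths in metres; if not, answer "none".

Evaluate Δρ/ρ₀ = −αΔT + βΔS across each adjacent pair:
  14–15 m: −αΔT+βΔS = −(2.2 × 10⁻⁴)(+0.9)+(7.1 × 10⁻⁴)(+1.29) = 7.2 × 10⁻⁴ → stable
  15–40 m: −αΔT+βΔS = −(2.2 × 10⁻⁴)(+11.4)+(7.1 × 10⁻⁴)(-3.52) = -5.0 × 10⁻³ → UNSTABLE
  40–98 m: −αΔT+βΔS = −(2.2 × 10⁻⁴)(-11.4)+(7.1 × 10⁻⁴)(-0.62) = 2.1 × 10⁻³ → stable
The 15–40 m interval has Δρ < 0: lighter water underlies denser water.

15–40 m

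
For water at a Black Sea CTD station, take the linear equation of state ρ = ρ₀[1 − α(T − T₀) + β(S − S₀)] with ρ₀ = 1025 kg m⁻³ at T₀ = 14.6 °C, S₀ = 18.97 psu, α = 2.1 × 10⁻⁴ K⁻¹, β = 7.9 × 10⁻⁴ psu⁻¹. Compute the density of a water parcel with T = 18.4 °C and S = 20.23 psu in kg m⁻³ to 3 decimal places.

1025.202 kg m⁻³

T − T₀ = +3.8 K, S − S₀ = +1.26 psu.
Bracket = 1 − α·(+3.8) + β·(+1.26) = 1 + (1.974 × 10⁻⁴) = 1.0001974.
ρ = 1025 × 1.0001974 = 1025.202 kg m⁻³.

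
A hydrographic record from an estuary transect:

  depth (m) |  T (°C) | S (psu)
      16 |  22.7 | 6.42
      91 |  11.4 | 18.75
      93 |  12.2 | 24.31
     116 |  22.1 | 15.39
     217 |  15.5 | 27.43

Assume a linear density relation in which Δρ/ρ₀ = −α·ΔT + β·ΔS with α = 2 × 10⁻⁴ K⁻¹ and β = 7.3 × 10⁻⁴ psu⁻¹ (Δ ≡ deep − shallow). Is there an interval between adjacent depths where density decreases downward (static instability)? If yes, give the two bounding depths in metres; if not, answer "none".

Evaluate Δρ/ρ₀ = −αΔT + βΔS across each adjacent pair:
  16–91 m: −αΔT+βΔS = −(2 × 10⁻⁴)(-11.3)+(7.3 × 10⁻⁴)(+12.33) = 0.011 → stable
  91–93 m: −αΔT+βΔS = −(2 × 10⁻⁴)(+0.8)+(7.3 × 10⁻⁴)(+5.56) = 3.9 × 10⁻³ → stable
  93–116 m: −αΔT+βΔS = −(2 × 10⁻⁴)(+9.9)+(7.3 × 10⁻⁴)(-8.92) = -8.5 × 10⁻³ → UNSTABLE
  116–217 m: −αΔT+βΔS = −(2 × 10⁻⁴)(-6.6)+(7.3 × 10⁻⁴)(+12.04) = 0.010 → stable
The 93–116 m interval has Δρ < 0: lighter water underlies denser water.

93–116 m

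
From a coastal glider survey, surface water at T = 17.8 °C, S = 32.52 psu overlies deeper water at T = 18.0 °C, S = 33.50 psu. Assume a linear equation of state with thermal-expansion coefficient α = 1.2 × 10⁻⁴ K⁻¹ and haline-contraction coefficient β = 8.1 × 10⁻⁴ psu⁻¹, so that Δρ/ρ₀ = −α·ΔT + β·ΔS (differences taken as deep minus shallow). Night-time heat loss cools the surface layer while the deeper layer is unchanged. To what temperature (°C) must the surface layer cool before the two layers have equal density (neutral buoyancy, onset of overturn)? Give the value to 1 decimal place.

Neutral buoyancy requires Δρ = 0, i.e. −α(T_deep − T_surf′) + β(S_deep − S_surf) = 0.
T_surf′ = T_deep − (β/α)·ΔS = 18.0 − (8.1 × 10⁻⁴/1.2 × 10⁻⁴)·(+0.98) = 11.385 °C.
Cooling required: 17.8 − (11.385) = 6.415 °C.

11.4 °C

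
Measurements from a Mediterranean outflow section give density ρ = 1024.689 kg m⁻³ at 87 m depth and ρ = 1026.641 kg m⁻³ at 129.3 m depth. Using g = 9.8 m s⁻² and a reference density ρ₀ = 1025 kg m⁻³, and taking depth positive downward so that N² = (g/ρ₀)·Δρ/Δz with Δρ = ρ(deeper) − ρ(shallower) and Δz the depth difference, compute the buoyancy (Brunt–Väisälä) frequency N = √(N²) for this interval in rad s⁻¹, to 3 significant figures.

Δρ = 1026.641 − 1024.689 = 1.952 kg m⁻³ over Δz = 129.3 − 87 = 42.3 m.
N² = (9.8/1025) × (1.952/42.3) = 4.4121 × 10⁻⁴ s⁻².
N = √(4.4121 × 10⁻⁴) = 0.021005 rad s⁻¹ ≈ 0.0210 rad s⁻¹.

0.0210 rad s⁻¹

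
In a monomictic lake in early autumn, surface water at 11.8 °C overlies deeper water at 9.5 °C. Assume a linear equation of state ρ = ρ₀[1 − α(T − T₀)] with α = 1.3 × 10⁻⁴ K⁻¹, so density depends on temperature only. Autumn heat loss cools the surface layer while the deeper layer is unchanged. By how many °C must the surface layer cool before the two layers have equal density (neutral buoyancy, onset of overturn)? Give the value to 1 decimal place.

With temperature the only control, equal density requires T_surf′ = T_deep.
T_surf′ = 9.5 °C.
Cooling required: 11.8 − 9.5 = 2.3 °C.

2.3 °C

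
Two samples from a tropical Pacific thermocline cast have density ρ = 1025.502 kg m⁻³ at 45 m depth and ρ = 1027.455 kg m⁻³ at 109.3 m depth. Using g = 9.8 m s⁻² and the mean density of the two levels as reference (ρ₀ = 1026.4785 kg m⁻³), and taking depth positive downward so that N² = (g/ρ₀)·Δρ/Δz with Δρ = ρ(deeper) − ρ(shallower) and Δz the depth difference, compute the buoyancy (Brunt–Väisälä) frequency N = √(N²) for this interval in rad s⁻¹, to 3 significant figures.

0.0170 rad s⁻¹

Δρ = 1027.455 − 1025.502 = 1.953 kg m⁻³ over Δz = 109.3 − 45 = 64.3 m.
N² = (9.8/1026.4785) × (1.953/64.3) = 2.8998 × 10⁻⁴ s⁻².
N = √(2.8998 × 10⁻⁴) = 0.017029 rad s⁻¹ ≈ 0.0170 rad s⁻¹.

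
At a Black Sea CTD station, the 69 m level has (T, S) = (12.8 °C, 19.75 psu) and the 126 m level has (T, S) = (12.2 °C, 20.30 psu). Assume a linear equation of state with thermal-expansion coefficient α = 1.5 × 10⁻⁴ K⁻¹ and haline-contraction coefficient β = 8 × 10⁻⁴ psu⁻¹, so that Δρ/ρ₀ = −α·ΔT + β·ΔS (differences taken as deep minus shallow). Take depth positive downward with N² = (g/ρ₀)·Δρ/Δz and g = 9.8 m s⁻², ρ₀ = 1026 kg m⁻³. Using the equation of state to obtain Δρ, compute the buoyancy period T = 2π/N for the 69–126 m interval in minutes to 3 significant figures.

ΔT = -0.6 K, ΔS = +0.55 psu (deep − shallow).
Δρ/ρ₀ = −αΔT + βΔS = 9.00 × 10⁻⁵ + 4.40 × 10⁻⁴ = 5.30 × 10⁻⁴, so Δρ ≈ 0.5438 kg m⁻³.
N² = (g/ρ₀)·Δρ/Δz = g·(Δρ/ρ₀)/Δz = 9.8 × 5.30 × 10⁻⁴ / 57 = 9.1123 × 10⁻⁵ s⁻².
N = √(9.1123 × 10⁻⁵) = 9.5458 × 10⁻³ rad s⁻¹ → T = 2π/N = 658.21 s = 10.970 min ≈ 11.0 min.

11.0 min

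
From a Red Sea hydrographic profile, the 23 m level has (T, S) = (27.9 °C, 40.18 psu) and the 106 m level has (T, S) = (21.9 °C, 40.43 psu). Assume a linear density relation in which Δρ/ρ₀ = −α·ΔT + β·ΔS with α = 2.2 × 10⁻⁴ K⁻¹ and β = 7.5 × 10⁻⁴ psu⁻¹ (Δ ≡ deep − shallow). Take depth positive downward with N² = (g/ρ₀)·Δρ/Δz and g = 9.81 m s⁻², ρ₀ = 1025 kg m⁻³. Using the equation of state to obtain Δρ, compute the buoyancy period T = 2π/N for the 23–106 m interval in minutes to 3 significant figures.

7.85 min

ΔT = -6.0 K, ΔS = +0.25 psu (deep − shallow).
Δρ/ρ₀ = −αΔT + βΔS = 1.32 × 10⁻³ + 1.875 × 10⁻⁴ = 1.5075 × 10⁻³, so Δρ ≈ 1.545 kg m⁻³.
N² = (g/ρ₀)·Δρ/Δz = g·(Δρ/ρ₀)/Δz = 9.81 × 1.5075 × 10⁻³ / 83 = 1.7818 × 10⁻⁴ s⁻².
N = √(1.7818 × 10⁻⁴) = 0.013348 rad s⁻¹ → T = 2π/N = 470.72 s = 7.8453 min ≈ 7.85 min.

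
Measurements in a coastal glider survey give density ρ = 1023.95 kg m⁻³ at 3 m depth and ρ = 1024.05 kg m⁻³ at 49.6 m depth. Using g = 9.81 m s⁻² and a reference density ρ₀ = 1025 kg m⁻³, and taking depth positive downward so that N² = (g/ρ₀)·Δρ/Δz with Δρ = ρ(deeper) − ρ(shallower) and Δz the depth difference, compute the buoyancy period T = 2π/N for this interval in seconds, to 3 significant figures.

Δρ = 1024.05 − 1023.95 = 0.10 kg m⁻³ over Δz = 49.6 − 3 = 46.6 m.
N² = (9.81/1025) × (0.10/46.6) = 2.0538 × 10⁻⁵ s⁻².
N = √(2.0538 × 10⁻⁵) = 4.5319 × 10⁻³ rad s⁻¹, so T = 2π/N = 1.3864 × 10³ s ≈ 1.39 × 10³ s.
Since Δρ > 0 the layer is stably stratified.

1.39 × 10³ s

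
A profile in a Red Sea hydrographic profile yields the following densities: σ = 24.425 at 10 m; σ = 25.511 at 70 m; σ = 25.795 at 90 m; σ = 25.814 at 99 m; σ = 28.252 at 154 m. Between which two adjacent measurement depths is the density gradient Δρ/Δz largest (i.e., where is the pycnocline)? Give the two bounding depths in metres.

99–154 m

Compute the density gradient over each adjacent pair:
  10–70 m: Δρ/Δz = 1.086/60 = 0.018 kg m⁻⁴
  70–90 m: Δρ/Δz = 0.284/20 = 0.014 kg m⁻⁴
  90–99 m: Δρ/Δz = 0.019/9 = 2.1 × 10⁻³ kg m⁻⁴
  99–154 m: Δρ/Δz = 2.438/55 = 0.044 kg m⁻⁴
The largest gradient is in the 99–154 m interval — the pycnocline.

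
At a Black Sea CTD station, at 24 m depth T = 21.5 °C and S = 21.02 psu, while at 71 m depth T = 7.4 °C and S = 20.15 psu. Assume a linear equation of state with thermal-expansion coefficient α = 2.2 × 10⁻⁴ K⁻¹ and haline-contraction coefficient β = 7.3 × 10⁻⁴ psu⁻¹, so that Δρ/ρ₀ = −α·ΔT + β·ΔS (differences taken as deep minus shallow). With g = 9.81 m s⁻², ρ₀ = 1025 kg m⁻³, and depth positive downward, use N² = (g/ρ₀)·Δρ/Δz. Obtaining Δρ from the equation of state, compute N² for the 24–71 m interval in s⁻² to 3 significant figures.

5.15 × 10⁻⁴ s⁻²

ΔT = -14.1 K, ΔS = -0.87 psu (deep − shallow).
Δρ/ρ₀ = −αΔT + βΔS = 3.102 × 10⁻³ − 6.351 × 10⁻⁴ = 2.4669 × 10⁻³, so Δρ ≈ 2.529 kg m⁻³.
N² = (g/ρ₀)·Δρ/Δz = g·(Δρ/ρ₀)/Δz = 9.81 × 2.4669 × 10⁻³ / 47 = 5.1490 × 10⁻⁴ s⁻² ≈ 5.15 × 10⁻⁴ s⁻².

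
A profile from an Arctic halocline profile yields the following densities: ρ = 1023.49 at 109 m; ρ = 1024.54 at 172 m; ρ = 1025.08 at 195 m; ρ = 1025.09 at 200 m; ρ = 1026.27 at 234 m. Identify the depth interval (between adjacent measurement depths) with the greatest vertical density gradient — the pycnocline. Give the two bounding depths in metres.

200–234 m

Compute the density gradient over each adjacent pair:
  109–172 m: Δρ/Δz = 1.05/63 = 0.017 kg m⁻⁴
  172–195 m: Δρ/Δz = 0.54/23 = 0.023 kg m⁻⁴
  195–200 m: Δρ/Δz = 0.01/5 = 2.0 × 10⁻³ kg m⁻⁴
  200–234 m: Δρ/Δz = 1.18/34 = 0.035 kg m⁻⁴
The largest gradient is in the 200–234 m interval — the pycnocline.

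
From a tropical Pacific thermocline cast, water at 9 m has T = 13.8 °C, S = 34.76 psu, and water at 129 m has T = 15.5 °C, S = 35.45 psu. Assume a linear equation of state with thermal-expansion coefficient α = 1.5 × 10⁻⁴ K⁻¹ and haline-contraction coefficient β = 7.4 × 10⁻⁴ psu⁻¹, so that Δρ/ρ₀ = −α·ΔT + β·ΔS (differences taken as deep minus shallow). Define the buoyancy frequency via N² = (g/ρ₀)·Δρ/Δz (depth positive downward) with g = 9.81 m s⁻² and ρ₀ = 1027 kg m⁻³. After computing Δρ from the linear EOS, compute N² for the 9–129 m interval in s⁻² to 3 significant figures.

ΔT = +1.7 K, ΔS = +0.69 psu (deep − shallow).
Δρ/ρ₀ = −αΔT + βΔS = -2.55 × 10⁻⁴ + 5.106 × 10⁻⁴ = 2.556 × 10⁻⁴, so Δρ ≈ 0.2625 kg m⁻³.
N² = (g/ρ₀)·Δρ/Δz = g·(Δρ/ρ₀)/Δz = 9.81 × 2.556 × 10⁻⁴ / 120 = 2.0895 × 10⁻⁵ s⁻² ≈ 2.09 × 10⁻⁵ s⁻².

2.09 × 10⁻⁵ s⁻²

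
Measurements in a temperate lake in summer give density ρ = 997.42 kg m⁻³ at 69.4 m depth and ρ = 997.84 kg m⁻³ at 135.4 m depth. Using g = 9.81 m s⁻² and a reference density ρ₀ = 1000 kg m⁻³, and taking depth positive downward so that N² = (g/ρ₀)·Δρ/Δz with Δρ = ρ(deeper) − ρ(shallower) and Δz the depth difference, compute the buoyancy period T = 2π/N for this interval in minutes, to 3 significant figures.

Δρ = 997.84 − 997.42 = 0.42 kg m⁻³ over Δz = 135.4 − 69.4 = 66 m.
N² = (9.81/1000) × (0.42/66) = 6.2427 × 10⁻⁵ s⁻².
N = √(6.2427 × 10⁻⁵) = 7.9011 × 10⁻³ rad s⁻¹, so T = 2π/N = 795.23 s = 13.254 min ≈ 13.3 min.

13.3 min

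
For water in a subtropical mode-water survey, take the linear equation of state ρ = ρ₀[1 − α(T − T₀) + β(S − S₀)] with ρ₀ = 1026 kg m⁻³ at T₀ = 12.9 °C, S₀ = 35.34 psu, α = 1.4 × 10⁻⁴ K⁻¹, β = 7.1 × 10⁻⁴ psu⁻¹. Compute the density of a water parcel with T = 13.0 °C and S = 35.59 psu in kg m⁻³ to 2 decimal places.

T − T₀ = +0.1 K, S − S₀ = +0.25 psu.
Bracket = 1 − α·(+0.1) + β·(+0.25) = 1 + (1.635 × 10⁻⁴) = 1.0001635.
ρ = 1026 × 1.0001635 = 1026.17 kg m⁻³.

1026.17 kg m⁻³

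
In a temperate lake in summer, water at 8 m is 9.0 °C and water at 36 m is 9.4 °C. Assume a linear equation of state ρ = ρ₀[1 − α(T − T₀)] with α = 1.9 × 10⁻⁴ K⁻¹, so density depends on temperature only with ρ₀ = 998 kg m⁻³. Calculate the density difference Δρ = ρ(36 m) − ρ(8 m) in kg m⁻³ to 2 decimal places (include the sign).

ΔT = +0.4 K, Δρ/ρ₀ = −αΔT = -7.60 × 10⁻⁵.
Δρ = 998 × (-7.60 × 10⁻⁵) = -0.08 kg m⁻³.
Negative Δρ: lighter below, statically unstable.

-0.08 kg m⁻³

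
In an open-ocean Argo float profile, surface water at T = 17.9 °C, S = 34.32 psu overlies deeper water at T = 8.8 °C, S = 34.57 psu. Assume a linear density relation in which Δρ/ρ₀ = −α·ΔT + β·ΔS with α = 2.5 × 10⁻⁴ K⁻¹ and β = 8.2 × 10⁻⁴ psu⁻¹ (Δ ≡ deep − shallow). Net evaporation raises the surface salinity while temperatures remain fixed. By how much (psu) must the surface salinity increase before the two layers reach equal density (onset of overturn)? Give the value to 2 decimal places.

3.02 psu

Neutral buoyancy requires −α(T_deep − T_surf) + β(S_deep − S_surf′) = 0.
S_surf′ = S_deep − (α/β)·ΔT = 34.57 − (2.5 × 10⁻⁴/8.2 × 10⁻⁴)·(-9.1) = 37.3444 psu.
Increase required: 37.3444 − 34.32 = 3.0244 psu.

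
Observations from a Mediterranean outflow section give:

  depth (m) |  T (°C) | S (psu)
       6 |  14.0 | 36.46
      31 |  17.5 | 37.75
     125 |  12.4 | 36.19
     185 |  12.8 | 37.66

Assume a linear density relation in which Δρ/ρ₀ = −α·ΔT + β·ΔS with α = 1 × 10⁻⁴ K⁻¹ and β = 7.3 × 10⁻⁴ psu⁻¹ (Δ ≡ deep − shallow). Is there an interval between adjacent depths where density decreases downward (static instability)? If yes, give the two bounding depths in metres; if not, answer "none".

Evaluate Δρ/ρ₀ = −αΔT + βΔS across each adjacent pair:
  6–31 m: −αΔT+βΔS = −(1 × 10⁻⁴)(+3.5)+(7.3 × 10⁻⁴)(+1.29) = 5.9 × 10⁻⁴ → stable
  31–125 m: −αΔT+βΔS = −(1 × 10⁻⁴)(-5.1)+(7.3 × 10⁻⁴)(-1.56) = -6.3 × 10⁻⁴ → UNSTABLE
  125–185 m: −αΔT+βΔS = −(1 × 10⁻⁴)(+0.4)+(7.3 × 10⁻⁴)(+1.47) = 1.0 × 10⁻³ → stable
The 31–125 m interval has Δρ < 0: lighter water underlies denser water.

31–125 m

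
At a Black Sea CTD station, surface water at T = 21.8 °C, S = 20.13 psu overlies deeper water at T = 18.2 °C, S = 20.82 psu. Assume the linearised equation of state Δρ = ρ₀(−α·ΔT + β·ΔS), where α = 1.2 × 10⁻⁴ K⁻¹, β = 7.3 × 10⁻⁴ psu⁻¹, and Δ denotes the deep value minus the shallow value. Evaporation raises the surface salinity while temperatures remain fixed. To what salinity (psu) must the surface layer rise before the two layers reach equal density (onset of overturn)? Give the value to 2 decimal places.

21.41 psu

Neutral buoyancy requires −α(T_deep − T_surf) + β(S_deep − S_surf′) = 0.
S_surf′ = S_deep − (α/β)·ΔT = 20.82 − (1.2 × 10⁻⁴/7.3 × 10⁻⁴)·(-3.6) = 21.4118 psu.
Increase required: 21.4118 − 20.13 = 1.2818 psu.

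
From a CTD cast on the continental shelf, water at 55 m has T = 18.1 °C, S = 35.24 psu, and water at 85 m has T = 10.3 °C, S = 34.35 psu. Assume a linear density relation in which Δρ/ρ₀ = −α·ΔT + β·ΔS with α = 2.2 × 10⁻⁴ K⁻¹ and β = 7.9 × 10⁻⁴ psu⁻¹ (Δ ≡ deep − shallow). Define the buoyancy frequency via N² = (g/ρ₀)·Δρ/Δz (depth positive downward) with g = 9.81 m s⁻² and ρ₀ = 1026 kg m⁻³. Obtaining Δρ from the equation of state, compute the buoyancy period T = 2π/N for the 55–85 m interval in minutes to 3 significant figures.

5.75 min

ΔT = -7.8 K, ΔS = -0.89 psu (deep − shallow).
Δρ/ρ₀ = −αΔT + βΔS = 1.716 × 10⁻³ − 7.031 × 10⁻⁴ = 1.0129 × 10⁻³, so Δρ ≈ 1.039 kg m⁻³.
N² = (g/ρ₀)·Δρ/Δz = g·(Δρ/ρ₀)/Δz = 9.81 × 1.0129 × 10⁻³ / 30 = 3.3122 × 10⁻⁴ s⁻².
N = √(3.3122 × 10⁻⁴) = 0.018199 rad s⁻¹ → T = 2π/N = 345.25 s = 5.7542 min ≈ 5.75 min.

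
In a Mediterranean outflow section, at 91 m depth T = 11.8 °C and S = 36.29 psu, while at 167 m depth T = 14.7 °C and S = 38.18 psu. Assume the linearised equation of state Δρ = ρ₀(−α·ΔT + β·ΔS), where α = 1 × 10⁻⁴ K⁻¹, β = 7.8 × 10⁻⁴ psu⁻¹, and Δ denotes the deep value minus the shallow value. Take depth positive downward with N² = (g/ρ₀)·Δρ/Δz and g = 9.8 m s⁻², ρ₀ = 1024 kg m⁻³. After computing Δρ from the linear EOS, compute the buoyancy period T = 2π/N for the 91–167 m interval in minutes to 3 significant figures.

ΔT = +2.9 K, ΔS = +1.89 psu (deep − shallow).
Δρ/ρ₀ = −αΔT + βΔS = -2.90 × 10⁻⁴ + 1.4742 × 10⁻³ = 1.1842 × 10⁻³, so Δρ ≈ 1.213 kg m⁻³.
N² = (g/ρ₀)·Δρ/Δz = g·(Δρ/ρ₀)/Δz = 9.8 × 1.1842 × 10⁻³ / 76 = 1.5270 × 10⁻⁴ s⁻².
N = √(1.5270 × 10⁻⁴) = 0.012357 rad s⁻¹ → T = 2π/N = 508.47 s = 8.4745 min ≈ 8.47 min.

8.47 min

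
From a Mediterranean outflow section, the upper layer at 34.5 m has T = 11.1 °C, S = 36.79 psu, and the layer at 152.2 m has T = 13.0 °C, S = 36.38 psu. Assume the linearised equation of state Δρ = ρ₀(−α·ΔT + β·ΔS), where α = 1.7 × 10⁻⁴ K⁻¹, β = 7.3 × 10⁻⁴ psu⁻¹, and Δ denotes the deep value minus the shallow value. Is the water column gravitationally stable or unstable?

ΔT = 13.0 − 11.1 = +1.9 K and ΔS = 36.38 − 36.79 = -0.41 psu (deep − shallow).
−αΔT = -3.23 × 10⁻⁴; βΔS = -2.993 × 10⁻⁴; sum Δρ/ρ₀ = -6.223 × 10⁻⁴.
Δρ/ρ₀ < 0, so Δρ < 0: deeper water is lighter → statically unstable; the column would overturn.

unstable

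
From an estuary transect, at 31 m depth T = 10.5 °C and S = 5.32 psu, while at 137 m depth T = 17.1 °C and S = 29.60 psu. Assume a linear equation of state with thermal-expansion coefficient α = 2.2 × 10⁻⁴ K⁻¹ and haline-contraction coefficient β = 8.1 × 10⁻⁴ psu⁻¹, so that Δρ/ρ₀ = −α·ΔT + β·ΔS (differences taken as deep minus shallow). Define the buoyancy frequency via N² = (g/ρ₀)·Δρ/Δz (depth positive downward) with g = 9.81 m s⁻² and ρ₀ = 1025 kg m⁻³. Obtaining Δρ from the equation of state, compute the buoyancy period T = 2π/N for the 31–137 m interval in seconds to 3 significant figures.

153 s

ΔT = +6.6 K, ΔS = +24.28 psu (deep − shallow).
Δρ/ρ₀ = −αΔT + βΔS = -1.452 × 10⁻³ + 0.0196668 = 0.0182148, so Δρ ≈ 18.67 kg m⁻³.
N² = (g/ρ₀)·Δρ/Δz = g·(Δρ/ρ₀)/Δz = 9.81 × 0.0182148 / 106 = 1.6857 × 10⁻³ s⁻².
N = √(1.6857 × 10⁻³) = 0.041057 rad s⁻¹ → T = 2π/N = 153.04 s ≈ 153 s.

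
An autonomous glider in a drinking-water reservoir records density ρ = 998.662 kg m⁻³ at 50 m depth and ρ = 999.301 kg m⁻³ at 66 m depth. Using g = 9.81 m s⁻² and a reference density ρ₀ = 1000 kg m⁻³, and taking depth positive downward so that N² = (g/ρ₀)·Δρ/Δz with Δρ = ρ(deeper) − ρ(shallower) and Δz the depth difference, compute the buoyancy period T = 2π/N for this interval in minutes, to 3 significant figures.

Δρ = 999.301 − 998.662 = 0.639 kg m⁻³ over Δz = 66 − 50 = 16 m.
N² = (9.81/1000) × (0.639/16) = 3.9179 × 10⁻⁴ s⁻².
N = √(3.9179 × 10⁻⁴) = 0.019794 rad s⁻¹, so T = 2π/N = 317.43 s = 5.2905 min ≈ 5.29 min.

5.29 min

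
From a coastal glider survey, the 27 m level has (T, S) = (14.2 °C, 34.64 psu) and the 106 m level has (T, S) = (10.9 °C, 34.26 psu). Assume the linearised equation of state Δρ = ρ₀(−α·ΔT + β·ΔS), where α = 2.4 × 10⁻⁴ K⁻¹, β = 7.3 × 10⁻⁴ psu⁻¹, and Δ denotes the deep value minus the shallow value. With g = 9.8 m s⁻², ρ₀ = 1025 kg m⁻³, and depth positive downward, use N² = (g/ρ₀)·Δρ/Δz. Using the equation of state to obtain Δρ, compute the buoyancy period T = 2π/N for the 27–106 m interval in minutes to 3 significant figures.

ΔT = -3.3 K, ΔS = -0.38 psu (deep − shallow).
Δρ/ρ₀ = −αΔT + βΔS = 7.92 × 10⁻⁴ − 2.774 × 10⁻⁴ = 5.146 × 10⁻⁴, so Δρ ≈ 0.5275 kg m⁻³.
N² = (g/ρ₀)·Δρ/Δz = g·(Δρ/ρ₀)/Δz = 9.8 × 5.146 × 10⁻⁴ / 79 = 6.3836 × 10⁻⁵ s⁻².
N = √(6.3836 × 10⁻⁵) = 7.9897 × 10⁻³ rad s⁻¹ → T = 2π/N = 786.41 s = 13.107 min ≈ 13.1 min.

13.1 min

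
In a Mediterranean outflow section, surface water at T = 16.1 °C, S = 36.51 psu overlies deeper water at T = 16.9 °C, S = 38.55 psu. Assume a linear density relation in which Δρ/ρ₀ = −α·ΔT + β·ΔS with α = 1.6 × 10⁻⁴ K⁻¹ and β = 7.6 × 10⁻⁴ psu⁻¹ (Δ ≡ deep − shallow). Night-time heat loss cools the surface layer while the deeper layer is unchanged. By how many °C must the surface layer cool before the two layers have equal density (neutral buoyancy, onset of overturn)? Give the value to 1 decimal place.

8.9 °C

Neutral buoyancy requires Δρ = 0, i.e. −α(T_deep − T_surf′) + β(S_deep − S_surf) = 0.
T_surf′ = T_deep − (β/α)·ΔS = 16.9 − (7.6 × 10⁻⁴/1.6 × 10⁻⁴)·(+2.04) = 7.210 °C.
Cooling required: 16.1 − (7.210) = 8.890 °C.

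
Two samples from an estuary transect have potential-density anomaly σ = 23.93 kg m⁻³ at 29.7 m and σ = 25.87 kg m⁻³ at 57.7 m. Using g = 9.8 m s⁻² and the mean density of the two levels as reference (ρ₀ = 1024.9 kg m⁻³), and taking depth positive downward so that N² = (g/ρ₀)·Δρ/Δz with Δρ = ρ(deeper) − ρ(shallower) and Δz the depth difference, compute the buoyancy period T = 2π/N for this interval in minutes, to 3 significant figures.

Δρ = 1025.87 − 1023.93 = 1.94 kg m⁻³ over Δz = 57.7 − 29.7 = 28 m.
N² = (9.8/1024.9) × (1.94/28) = 6.6250 × 10⁻⁴ s⁻².
N = √(6.6250 × 10⁻⁴) = 0.025739 rad s⁻¹, so T = 2π/N = 244.11 s = 4.0685 min ≈ 4.07 min.

4.07 min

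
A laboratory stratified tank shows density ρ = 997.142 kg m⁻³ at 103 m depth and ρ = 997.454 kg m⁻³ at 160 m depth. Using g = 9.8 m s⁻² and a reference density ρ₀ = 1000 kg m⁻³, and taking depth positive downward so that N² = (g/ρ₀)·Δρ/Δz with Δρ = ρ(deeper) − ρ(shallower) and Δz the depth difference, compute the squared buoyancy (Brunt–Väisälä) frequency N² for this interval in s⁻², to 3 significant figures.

5.36 × 10⁻⁵ s⁻²

Δρ = 997.454 − 997.142 = 0.312 kg m⁻³ over Δz = 160 − 103 = 57 m.
N² = (9.8/1000) × (0.312/57) = 5.3642 × 10⁻⁵ s⁻² ≈ 5.36 × 10⁻⁵ s⁻².
A positive N² confirms static stability across the interval.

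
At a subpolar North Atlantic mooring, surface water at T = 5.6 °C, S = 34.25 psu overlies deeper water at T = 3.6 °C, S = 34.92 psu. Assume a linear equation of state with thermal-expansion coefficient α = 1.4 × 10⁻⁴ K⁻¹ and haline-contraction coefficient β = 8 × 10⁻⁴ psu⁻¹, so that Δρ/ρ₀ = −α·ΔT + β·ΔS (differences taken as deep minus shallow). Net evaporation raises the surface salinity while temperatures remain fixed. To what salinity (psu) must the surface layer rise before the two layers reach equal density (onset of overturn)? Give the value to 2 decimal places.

35.27 psu

Neutral buoyancy requires −α(T_deep − T_surf) + β(S_deep − S_surf′) = 0.
S_surf′ = S_deep − (α/β)·ΔT = 34.92 − (1.4 × 10⁻⁴/8 × 10⁻⁴)·(-2.0) = 35.2700 psu.
Increase required: 35.2700 − 34.25 = 1.0200 psu.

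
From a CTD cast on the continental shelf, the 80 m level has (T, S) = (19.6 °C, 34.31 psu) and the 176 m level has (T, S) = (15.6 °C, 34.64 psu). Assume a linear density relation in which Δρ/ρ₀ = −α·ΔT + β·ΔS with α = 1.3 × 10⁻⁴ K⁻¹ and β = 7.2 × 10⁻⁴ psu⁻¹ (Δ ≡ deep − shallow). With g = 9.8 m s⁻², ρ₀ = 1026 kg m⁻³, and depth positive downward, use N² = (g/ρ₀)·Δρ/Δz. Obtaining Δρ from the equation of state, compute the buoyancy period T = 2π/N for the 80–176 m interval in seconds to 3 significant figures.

ΔT = -4.0 K, ΔS = +0.33 psu (deep − shallow).
Δρ/ρ₀ = −αΔT + βΔS = 5.20 × 10⁻⁴ + 2.376 × 10⁻⁴ = 7.576 × 10⁻⁴, so Δρ ≈ 0.7773 kg m⁻³.
N² = (g/ρ₀)·Δρ/Δz = g·(Δρ/ρ₀)/Δz = 9.8 × 7.576 × 10⁻⁴ / 96 = 7.7338 × 10⁻⁵ s⁻².
N = √(7.7338 × 10⁻⁵) = 8.7942 × 10⁻³ rad s⁻¹ → T = 2π/N = 714.47 s ≈ 714 s.

714 s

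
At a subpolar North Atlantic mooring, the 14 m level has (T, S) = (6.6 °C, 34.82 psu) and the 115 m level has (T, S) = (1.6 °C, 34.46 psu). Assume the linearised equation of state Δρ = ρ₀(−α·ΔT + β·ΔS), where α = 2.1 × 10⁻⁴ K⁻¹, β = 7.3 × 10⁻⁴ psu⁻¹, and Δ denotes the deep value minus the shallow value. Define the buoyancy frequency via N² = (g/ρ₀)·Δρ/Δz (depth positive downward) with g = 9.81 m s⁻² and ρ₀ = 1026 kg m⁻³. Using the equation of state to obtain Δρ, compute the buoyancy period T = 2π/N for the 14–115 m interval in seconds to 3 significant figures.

ΔT = -5.0 K, ΔS = -0.36 psu (deep − shallow).
Δρ/ρ₀ = −αΔT + βΔS = 1.05 × 10⁻³ − 2.628 × 10⁻⁴ = 7.872 × 10⁻⁴, so Δρ ≈ 0.8077 kg m⁻³.
N² = (g/ρ₀)·Δρ/Δz = g·(Δρ/ρ₀)/Δz = 9.81 × 7.872 × 10⁻⁴ / 101 = 7.6460 × 10⁻⁵ s⁻².
N = √(7.6460 × 10⁻⁵) = 8.7441 × 10⁻³ rad s⁻¹ → T = 2π/N = 718.56 s ≈ 719 s.

719 s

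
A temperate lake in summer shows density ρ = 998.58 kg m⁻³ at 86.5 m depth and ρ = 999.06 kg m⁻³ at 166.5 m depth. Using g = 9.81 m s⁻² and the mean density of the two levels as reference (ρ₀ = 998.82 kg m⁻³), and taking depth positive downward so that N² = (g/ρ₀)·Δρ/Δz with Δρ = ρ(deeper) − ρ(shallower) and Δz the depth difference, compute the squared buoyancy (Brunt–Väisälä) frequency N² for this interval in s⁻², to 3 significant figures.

Δρ = 999.06 − 998.58 = 0.48 kg m⁻³ over Δz = 166.5 − 86.5 = 80 m.
N² = (9.81/998.82) × (0.48/80) = 5.8930 × 10⁻⁵ s⁻² ≈ 5.89 × 10⁻⁵ s⁻².

5.89 × 10⁻⁵ s⁻²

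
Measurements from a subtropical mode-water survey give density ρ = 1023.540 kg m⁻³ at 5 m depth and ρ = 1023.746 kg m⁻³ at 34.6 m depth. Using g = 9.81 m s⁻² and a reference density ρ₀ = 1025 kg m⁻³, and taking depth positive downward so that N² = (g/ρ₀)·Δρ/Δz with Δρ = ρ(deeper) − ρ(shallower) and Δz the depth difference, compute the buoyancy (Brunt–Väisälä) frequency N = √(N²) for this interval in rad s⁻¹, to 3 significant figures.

8.16 × 10⁻³ rad s⁻¹

Δρ = 1023.746 − 1023.540 = 0.206 kg m⁻³ over Δz = 34.6 − 5 = 29.6 m.
N² = (9.81/1025) × (0.206/29.6) = 6.6607 × 10⁻⁵ s⁻².
N = √(6.6607 × 10⁻⁵) = 8.1613 × 10⁻³ rad s⁻¹ ≈ 8.16 × 10⁻³ rad s⁻¹.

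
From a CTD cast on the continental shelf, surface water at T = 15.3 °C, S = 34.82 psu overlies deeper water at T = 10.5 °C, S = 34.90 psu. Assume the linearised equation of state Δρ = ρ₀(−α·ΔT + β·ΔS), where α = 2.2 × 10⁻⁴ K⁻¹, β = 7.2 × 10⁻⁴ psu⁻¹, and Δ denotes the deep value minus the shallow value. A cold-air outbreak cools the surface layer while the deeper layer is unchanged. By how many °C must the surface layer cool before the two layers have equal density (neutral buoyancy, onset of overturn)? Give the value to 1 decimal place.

Neutral buoyancy requires Δρ = 0, i.e. −α(T_deep − T_surf′) + β(S_deep − S_surf) = 0.
T_surf′ = T_deep − (β/α)·ΔS = 10.5 − (7.2 × 10⁻⁴/2.2 × 10⁻⁴)·(+0.08) = 10.238 °C.
Cooling required: 15.3 − (10.238) = 5.062 °C.

5.1 °C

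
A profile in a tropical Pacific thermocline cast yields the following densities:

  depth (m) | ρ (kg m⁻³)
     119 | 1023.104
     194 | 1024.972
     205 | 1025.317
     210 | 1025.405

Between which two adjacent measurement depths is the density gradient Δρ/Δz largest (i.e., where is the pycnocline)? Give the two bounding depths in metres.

194–205 m

Compute the density gradient over each adjacent pair:
  119–194 m: Δρ/Δz = 1.868/75 = 0.025 kg m⁻⁴
  194–205 m: Δρ/Δz = 0.345/11 = 0.031 kg m⁻⁴
  205–210 m: Δρ/Δz = 0.088/5 = 0.018 kg m⁻⁴
The largest gradient is in the 194–205 m interval — the pycnocline.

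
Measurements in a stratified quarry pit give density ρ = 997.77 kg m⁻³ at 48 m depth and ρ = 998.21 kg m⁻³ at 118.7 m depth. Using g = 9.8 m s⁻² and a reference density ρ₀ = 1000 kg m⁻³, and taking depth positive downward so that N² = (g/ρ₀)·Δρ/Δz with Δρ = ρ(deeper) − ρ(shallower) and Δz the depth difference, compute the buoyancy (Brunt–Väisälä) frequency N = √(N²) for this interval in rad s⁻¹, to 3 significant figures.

7.81 × 10⁻³ rad s⁻¹

Δρ = 998.21 − 997.77 = 0.44 kg m⁻³ over Δz = 118.7 − 48 = 70.7 m.
N² = (9.8/1000) × (0.44/70.7) = 6.0990 × 10⁻⁵ s⁻².
N = √(6.0990 × 10⁻⁵) = 7.8096 × 10⁻³ rad s⁻¹ ≈ 7.81 × 10⁻³ rad s⁻¹.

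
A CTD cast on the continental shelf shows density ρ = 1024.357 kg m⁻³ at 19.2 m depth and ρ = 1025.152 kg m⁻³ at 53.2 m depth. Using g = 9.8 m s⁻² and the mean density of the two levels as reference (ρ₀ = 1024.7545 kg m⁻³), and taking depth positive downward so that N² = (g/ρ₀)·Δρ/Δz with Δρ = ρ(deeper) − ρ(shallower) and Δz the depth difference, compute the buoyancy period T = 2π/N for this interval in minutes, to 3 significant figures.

7.00 min

Δρ = 1025.152 − 1024.357 = 0.795 kg m⁻³ over Δz = 53.2 − 19.2 = 34 m.
N² = (9.8/1024.7545) × (0.795/34) = 2.2361 × 10⁻⁴ s⁻².
N = √(2.2361 × 10⁻⁴) = 0.014954 rad s⁻¹, so T = 2π/N = 420.17 s = 7.0028 min ≈ 7.00 min.
Since Δρ > 0 the layer is stably stratified.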